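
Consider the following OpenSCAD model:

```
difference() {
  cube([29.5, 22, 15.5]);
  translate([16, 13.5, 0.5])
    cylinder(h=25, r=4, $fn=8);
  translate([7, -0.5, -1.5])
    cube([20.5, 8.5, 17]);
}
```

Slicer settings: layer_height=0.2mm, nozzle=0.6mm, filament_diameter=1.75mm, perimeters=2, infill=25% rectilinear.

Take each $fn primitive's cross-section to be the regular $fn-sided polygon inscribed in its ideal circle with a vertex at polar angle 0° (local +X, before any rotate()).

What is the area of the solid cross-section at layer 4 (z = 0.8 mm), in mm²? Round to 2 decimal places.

At z = 0.8 mm: the 29.5×22 cube contributes its full rectangle (area 649.00 mm²); the r=4 cylinder at (16, 13.5) contributes a regular 8-gon of circumradius 4 (area = (8/2)·4.000²·sin(360°/8) = 45.25 mm²); the cube at (7, -0.5) (footprint 20.5×8.5) is included at this height (area 174.25 mm²); Subtracting the remaining from the first: starting from the 29.5×22 cube (649.00 mm²), the r=4 cylinder at (16, 13.5) lies wholly inside it (removes its full 45.25 mm² and its 24.49 mm outline becomes a hole wall); the 20.5×8.5 cube at (7, -0.5) partially overlaps it — only the 164.00 mm² overlap (of its 174.25 mm²) is removed, clipping the outline — area = 439.75 mm². Overall, the cross-section is one region with 1 hole. Net area = 439.75 mm².

439.75 mm²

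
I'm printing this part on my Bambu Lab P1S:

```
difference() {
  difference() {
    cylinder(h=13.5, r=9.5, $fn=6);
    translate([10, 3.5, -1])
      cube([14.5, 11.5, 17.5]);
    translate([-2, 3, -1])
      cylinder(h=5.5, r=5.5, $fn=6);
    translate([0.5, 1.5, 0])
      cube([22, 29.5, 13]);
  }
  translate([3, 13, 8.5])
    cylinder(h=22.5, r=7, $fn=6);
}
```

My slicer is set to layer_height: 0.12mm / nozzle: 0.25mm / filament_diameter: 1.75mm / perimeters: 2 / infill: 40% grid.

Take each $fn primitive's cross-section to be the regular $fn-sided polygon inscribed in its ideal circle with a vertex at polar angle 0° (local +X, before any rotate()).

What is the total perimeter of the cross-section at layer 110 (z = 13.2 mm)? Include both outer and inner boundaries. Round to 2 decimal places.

57.00 mm

At z = 13.2 mm: the cylinder: section is a regular 6-gon, circumradius r=9.5 (perimeter = 2·6·9.500·sin(180°/6) = 57.00 mm); the 14.5×11.5 cube at (10, 3.5) contributes its full rectangle (perimeter 52.00 mm); the cylinder at (-2, 3) is not intersected at this z (z outside [-1, 4.5]); the cube at (0.5, 1.5) is absent (z outside [0, 13]); Subtracting the remaining from the first: starting from the r=9.5 cylinder, the 14.5×11.5 cube at (10, 3.5) misses the remaining region (no effect) — boundary = 57.00 mm; the r=7 cylinder at (3, 13) gives a regular 6-gon of circumradius 7 (constant along its height) (perimeter = 2·6·7.000·sin(180°/6) = 42.00 mm); Subtracting the remaining from the first: starting from the result so far, the r=7 cylinder at (3, 13) partially overlaps it — only the 7.73 mm² overlap (of its 127.31 mm²) is removed, clipping the outline — boundary = 57.00 mm. Overall, the cross-section is a single solid region. Total boundary length (outer) = 57.00 mm.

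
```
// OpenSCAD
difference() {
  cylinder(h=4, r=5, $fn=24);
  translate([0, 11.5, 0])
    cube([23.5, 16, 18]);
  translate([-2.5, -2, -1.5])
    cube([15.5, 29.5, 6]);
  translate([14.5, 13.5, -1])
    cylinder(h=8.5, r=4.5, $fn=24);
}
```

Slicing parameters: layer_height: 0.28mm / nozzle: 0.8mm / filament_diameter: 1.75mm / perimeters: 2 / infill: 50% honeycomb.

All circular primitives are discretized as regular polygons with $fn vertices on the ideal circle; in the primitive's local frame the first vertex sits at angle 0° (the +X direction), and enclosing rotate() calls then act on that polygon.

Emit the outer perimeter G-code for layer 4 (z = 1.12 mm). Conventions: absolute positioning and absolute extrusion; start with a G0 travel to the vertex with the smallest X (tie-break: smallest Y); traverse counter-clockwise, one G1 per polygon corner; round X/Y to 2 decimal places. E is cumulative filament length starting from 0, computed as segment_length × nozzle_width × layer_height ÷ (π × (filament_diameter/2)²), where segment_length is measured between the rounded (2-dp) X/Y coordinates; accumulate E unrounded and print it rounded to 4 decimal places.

G0 X-5.00 Y0.00 Z1.12
G1 X-4.83 Y-1.29 E0.1212
G1 X-4.33 Y-2.50 E0.2431
G1 X-3.54 Y-3.54 E0.3647
G1 X-2.50 Y-4.33 E0.4864
G1 X-1.29 Y-4.83 E0.6083
G1 X0.00 Y-5.00 E0.7295
G1 X1.29 Y-4.83 E0.8506
G1 X2.50 Y-4.33 E0.9726
G1 X3.54 Y-3.54 E1.0942
G1 X4.33 Y-2.50 E1.2158
G1 X4.54 Y-2.00 E1.2663
G1 X-2.50 Y-2.00 E1.9219
G1 X-2.50 Y4.33 E2.5114
G1 X-3.54 Y3.54 E2.6331
G1 X-4.33 Y2.50 E2.7547
G1 X-4.83 Y1.29 E2.8766
G1 X-5.00 Y0.00 E2.9978

At z = 1.12 mm: the r=5 cylinder contributes a regular 24-gon of circumradius 5; the 23.5×16 cube at (0, 11.5) contributes its full rectangle; the 15.5×29.5 cube at (-2.5, -2) contributes its full rectangle; the r=4.5 cylinder at (14.5, 13.5) gives a regular 24-gon of circumradius 4.5 (constant along its height); Subtracting the remaining from the first: starting from the r=5 cylinder, the 23.5×16 cube at (0, 11.5) misses the remaining region (no effect); the 15.5×29.5 cube at (-2.5, -2) partially overlaps it — only the 45.96 mm² overlap (of its 457.25 mm²) is removed, clipping the outline; the r=4.5 cylinder at (14.5, 13.5) misses the remaining region (no effect) — 1 connected region. The outline is a single polygon with 17 vertices. Extrusion per mm of travel: 0.8 × 0.28 / (π × 0.875²) = 0.093128. Accumulating E over each segment gives final E = 2.9978.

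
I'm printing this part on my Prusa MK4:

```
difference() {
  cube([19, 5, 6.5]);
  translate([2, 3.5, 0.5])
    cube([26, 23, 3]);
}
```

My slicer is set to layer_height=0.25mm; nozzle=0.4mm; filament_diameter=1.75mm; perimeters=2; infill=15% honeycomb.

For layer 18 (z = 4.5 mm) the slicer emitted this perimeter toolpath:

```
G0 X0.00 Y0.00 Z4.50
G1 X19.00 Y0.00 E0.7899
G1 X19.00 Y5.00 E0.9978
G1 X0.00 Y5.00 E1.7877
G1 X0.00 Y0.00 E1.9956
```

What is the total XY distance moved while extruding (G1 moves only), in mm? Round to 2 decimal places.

48.00 mm

Sum the Euclidean lengths of each G1 segment: total = 48.00 mm.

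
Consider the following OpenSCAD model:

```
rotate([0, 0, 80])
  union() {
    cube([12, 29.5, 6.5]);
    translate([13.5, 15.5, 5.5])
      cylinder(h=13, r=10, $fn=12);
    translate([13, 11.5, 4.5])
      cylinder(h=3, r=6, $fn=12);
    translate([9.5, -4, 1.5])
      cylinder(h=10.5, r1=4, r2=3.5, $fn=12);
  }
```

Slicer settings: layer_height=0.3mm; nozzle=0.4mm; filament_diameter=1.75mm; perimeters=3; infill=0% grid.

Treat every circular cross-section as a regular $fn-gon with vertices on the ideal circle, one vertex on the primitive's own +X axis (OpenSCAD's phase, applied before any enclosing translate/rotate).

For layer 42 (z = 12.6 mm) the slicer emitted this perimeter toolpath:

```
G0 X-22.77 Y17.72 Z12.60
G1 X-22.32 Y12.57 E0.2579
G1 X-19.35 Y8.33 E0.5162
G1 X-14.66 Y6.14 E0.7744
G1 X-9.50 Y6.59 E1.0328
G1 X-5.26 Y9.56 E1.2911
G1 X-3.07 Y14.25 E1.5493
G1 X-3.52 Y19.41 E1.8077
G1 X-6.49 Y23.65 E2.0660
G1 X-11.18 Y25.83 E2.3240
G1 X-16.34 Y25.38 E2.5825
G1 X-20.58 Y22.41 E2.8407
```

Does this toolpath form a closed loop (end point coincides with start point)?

no

Start point (G0): (-22.77, 17.72). End point (last G1): the path does not return to the start — open.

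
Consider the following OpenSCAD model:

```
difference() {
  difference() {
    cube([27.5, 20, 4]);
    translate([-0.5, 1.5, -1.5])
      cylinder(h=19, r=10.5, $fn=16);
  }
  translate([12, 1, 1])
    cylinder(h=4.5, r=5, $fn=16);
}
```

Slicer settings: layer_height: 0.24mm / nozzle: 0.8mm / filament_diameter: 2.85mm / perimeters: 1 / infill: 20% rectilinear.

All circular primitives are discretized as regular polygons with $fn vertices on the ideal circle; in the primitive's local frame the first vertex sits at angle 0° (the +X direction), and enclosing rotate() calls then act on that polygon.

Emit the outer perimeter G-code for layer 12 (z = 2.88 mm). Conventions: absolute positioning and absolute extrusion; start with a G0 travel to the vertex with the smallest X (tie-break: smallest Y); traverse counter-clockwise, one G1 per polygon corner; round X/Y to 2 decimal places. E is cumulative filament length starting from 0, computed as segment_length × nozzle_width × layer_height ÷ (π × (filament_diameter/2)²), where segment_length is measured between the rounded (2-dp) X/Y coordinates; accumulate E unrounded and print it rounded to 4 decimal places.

G0 X0.00 Y11.90 Z2.88
G1 X3.52 Y11.20 E0.1080
G1 X6.92 Y8.92 E0.2312
G1 X9.20 Y5.52 E0.3544
G1 X9.29 Y5.09 E0.3677
G1 X10.09 Y5.62 E0.3965
G1 X12.00 Y6.00 E0.4551
G1 X13.91 Y5.62 E0.5138
G1 X15.54 Y4.54 E0.5726
G1 X16.62 Y2.91 E0.6315
G1 X17.00 Y1.00 E0.6901
G1 X16.80 Y0.00 E0.7208
G1 X27.50 Y0.00 E1.0428
G1 X27.50 Y20.00 E1.6447
G1 X0.00 Y20.00 E2.4724
G1 X0.00 Y11.90 E2.7162

At z = 2.88 mm: the cube (footprint 27.5×20) is included at this height; the cylinder at (-0.5, 1.5): section is a regular 16-gon, circumradius r=10.5; Taking the first minus the rest: starting from the 27.5×20 cube, the r=10.5 cylinder at (-0.5, 1.5) partially overlaps it — only the 93.93 mm² overlap (of its 337.53 mm²) is removed, clipping the outline — 1 connected region; the cylinder at (12, 1): section is a regular 16-gon, circumradius r=5; Taking the first minus the rest: starting from that combined region, the r=5 cylinder at (12, 1) partially overlaps it — only the 37.31 mm² overlap (of its 76.54 mm²) is removed, clipping the outline — 1 connected region. The outline is a single polygon with 15 vertices. Extrusion per mm of travel: 0.8 × 0.24 / (π × 1.425²) = 0.030097. Accumulating E over each segment gives final E = 2.7162.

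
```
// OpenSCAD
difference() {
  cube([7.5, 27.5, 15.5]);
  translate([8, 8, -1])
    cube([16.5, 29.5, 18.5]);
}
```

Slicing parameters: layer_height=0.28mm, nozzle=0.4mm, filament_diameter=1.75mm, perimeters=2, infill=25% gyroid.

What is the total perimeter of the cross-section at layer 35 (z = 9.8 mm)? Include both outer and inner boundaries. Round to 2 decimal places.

At z = 9.8 mm: the 7.5×27.5 cube contributes its full rectangle (perimeter 70.00 mm); the cube at (8, 8) (footprint 16.5×29.5) is included at this height (perimeter 92.00 mm); After the difference (first − rest): starting from the 7.5×27.5 cube, the 16.5×29.5 cube at (8, 8) misses the remaining region (no effect) — boundary = 70.00 mm. Overall, the cross-section is a single solid region. Total boundary length (outer) = 70.00 mm.

70.00 mm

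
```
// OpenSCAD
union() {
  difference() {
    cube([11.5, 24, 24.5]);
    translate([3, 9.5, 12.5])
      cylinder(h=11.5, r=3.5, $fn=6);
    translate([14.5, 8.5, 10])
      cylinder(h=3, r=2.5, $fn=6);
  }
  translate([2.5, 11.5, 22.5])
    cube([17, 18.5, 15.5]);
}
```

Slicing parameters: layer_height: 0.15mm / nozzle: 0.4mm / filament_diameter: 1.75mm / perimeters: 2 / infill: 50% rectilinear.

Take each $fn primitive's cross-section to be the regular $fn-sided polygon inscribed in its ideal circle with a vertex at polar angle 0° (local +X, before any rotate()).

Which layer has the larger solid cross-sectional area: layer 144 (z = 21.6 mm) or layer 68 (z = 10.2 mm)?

layer 68 (z = 10.2 mm)

Layer 144 (z = 21.6): the cube (footprint 11.5×24) is included at this height (area 276.00 mm²); the r=3.5 cylinder at (3, 9.5) gives a regular 6-gon of circumradius 3.5 (constant along its height) (area = (6/2)·3.500²·sin(360°/6) = 31.83 mm²); the cylinder at (14.5, 8.5) is absent (z outside [10, 13]); Subtracting the remaining from the first: starting from the 11.5×24 cube (276.00 mm²), the r=3.5 cylinder at (3, 9.5) partially overlaps it — only the 31.39 mm² overlap (of its 31.83 mm²) is removed, clipping the outline — area = 244.61 mm²; the cube at (2.5, 11.5) does not reach this height (z outside [22.5, 38]); Combining (union): only the result so far is present, so the union is just that shape — area = 244.61 mm². So its area = 244.61 mm². Layer 68 (z = 10.2): the cube (footprint 11.5×24) is included at this height (area 276.00 mm²); the cylinder at (3, 9.5) is absent (z outside [12.5, 24]); the r=2.5 cylinder at (14.5, 8.5) gives a regular 6-gon of circumradius 2.5 (constant along its height) (area = (6/2)·2.500²·sin(360°/6) = 16.24 mm²); Taking the first minus the rest: starting from the 11.5×24 cube (276.00 mm²), the r=2.5 cylinder at (14.5, 8.5) misses the remaining region (no effect) — area = 276.00 mm²; the cube at (2.5, 11.5) is absent (z outside [22.5, 38]); Taking the union: only the result so far is present, so the union is just that shape — area = 276.00 mm². So its area = 276.00 mm². Layer 68 is larger (276.00 vs 244.61 mm²).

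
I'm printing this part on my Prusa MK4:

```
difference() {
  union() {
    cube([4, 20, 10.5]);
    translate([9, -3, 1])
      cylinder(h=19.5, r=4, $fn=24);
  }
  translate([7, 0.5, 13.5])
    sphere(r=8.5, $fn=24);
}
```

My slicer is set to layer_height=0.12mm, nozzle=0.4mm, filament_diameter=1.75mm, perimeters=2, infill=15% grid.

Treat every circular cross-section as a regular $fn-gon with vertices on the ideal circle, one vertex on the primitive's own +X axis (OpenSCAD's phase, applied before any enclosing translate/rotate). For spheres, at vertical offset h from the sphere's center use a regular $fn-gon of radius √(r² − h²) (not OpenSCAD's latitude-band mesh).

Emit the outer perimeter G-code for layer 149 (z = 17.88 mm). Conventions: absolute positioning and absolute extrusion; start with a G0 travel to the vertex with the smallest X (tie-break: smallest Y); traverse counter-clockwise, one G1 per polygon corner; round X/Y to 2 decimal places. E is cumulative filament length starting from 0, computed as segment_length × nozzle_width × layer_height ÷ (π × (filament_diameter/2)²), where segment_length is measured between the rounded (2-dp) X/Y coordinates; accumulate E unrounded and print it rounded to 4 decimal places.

G0 X7.59 Y-6.71 Z17.88
G1 X7.96 Y-6.86 E0.0080
G1 X9.00 Y-7.00 E0.0289
G1 X10.04 Y-6.86 E0.0499
G1 X11.00 Y-6.46 E0.0706
G1 X11.83 Y-5.83 E0.0914
G1 X12.46 Y-5.00 E0.1122
G1 X12.86 Y-4.04 E0.1329
G1 X12.91 Y-3.66 E0.1406
G1 X12.15 Y-4.65 E0.1655
G1 X10.64 Y-5.81 E0.2035
G1 X8.89 Y-6.54 E0.2413
G1 X7.59 Y-6.71 E0.2675

At z = 17.88 mm: the cube is absent (z outside [0, 10.5]); the cylinder at (9, -3): section is a regular 24-gon, circumradius r=4; Merging all regions: only the r=4 cylinder at (9, -3) is present, so the union is just that shape — 1 connected region; the r=8.5 sphere at (7, 0.5) slices to a regular 24-gon of circumradius 7.285 (√(r²−h²) with h=4.38 from center); Taking the first minus the rest: starting from that combined region, the r=8.5 sphere at (7, 0.5) partially overlaps it — only the 46.32 mm² overlap (of its 164.81 mm²) is removed, clipping the outline — 1 connected region. The outline is a single polygon with 12 vertices. Extrusion per mm of travel: 0.4 × 0.12 / (π × 0.875²) = 0.019956. Accumulating E over each segment gives final E = 0.2675.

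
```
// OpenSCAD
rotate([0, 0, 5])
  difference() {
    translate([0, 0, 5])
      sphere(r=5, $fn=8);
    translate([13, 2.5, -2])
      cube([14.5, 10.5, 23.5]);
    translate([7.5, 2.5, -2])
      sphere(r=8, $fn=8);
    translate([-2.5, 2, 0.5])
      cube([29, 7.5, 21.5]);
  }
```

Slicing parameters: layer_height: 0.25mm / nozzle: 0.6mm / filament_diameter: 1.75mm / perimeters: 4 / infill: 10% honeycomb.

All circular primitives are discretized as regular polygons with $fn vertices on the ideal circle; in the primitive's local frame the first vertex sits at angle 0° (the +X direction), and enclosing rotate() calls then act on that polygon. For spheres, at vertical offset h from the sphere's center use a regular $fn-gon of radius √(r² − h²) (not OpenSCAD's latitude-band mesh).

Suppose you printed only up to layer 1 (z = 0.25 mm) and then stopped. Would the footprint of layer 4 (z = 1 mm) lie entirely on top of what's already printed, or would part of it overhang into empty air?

Compare the two slices. At z = 0.25: the sphere: section is a regular 8-gon, circumradius = √(r²−h²) = √(5²−4.75²) = 1.561 (area = (8/2)·1.561²·sin(360°/8) = 6.89 mm²); the 14.5×10.5 cube at (13, 2.5) contributes its full rectangle (area 152.25 mm²); the r=8 sphere at (7.5, 2.5) contributes a regular 8-gon of circumradius √(8²−2.25²) = 7.677 (area = (8/2)·7.677²·sin(360°/8) = 166.70 mm²); the cube at (-2.5, 2) does not reach this height (z outside [0.5, 22]); After the difference (first − rest): starting from the r=5 sphere (6.89 mm²), the 14.5×10.5 cube at (13, 2.5) misses the remaining region (no effect); the r=8 sphere at (7.5, 2.5) partially overlaps it — only the 1.20 mm² overlap (of its 166.70 mm²) is removed, clipping the outline — area = 5.70 mm²; (rotated 5° about Z; rotation is an isometry so areas/perimeters/island counts are preserved). At z = 1: the sphere: section is a regular 8-gon, circumradius = √(r²−h²) = √(5²−4²) = 3.000 (area = (8/2)·3.000²·sin(360°/8) = 25.46 mm²); the cube at (13, 2.5) is present — its section is the full 14.5×10.5 rectangle (area 152.25 mm²); the r=8 sphere at (7.5, 2.5) contributes a regular 8-gon of circumradius √(8²−3²) = 7.416 (area = (8/2)·7.416²·sin(360°/8) = 155.56 mm²); the 29×7.5 cube at (-2.5, 2) contributes its full rectangle (area 217.50 mm²); After the difference (first − rest): starting from the r=5 sphere (25.46 mm²), the 14.5×10.5 cube at (13, 2.5) misses the remaining region (no effect); the r=8 sphere at (7.5, 2.5) partially overlaps it — only the 6.91 mm² overlap (of its 155.56 mm²) is removed, clipping the outline; the 29×7.5 cube at (-2.5, 2) partially overlaps it — only the 1.36 mm² overlap (of its 217.50 mm²) is removed, clipping the outline — area = 17.18 mm²; (whole slice rotated 5° about Z — lengths, areas and connectivity unchanged). Checking containment: at z = 1 the cross-section extends beyond the z = 0.25 cross-section by about 11.48 mm².

part overhangs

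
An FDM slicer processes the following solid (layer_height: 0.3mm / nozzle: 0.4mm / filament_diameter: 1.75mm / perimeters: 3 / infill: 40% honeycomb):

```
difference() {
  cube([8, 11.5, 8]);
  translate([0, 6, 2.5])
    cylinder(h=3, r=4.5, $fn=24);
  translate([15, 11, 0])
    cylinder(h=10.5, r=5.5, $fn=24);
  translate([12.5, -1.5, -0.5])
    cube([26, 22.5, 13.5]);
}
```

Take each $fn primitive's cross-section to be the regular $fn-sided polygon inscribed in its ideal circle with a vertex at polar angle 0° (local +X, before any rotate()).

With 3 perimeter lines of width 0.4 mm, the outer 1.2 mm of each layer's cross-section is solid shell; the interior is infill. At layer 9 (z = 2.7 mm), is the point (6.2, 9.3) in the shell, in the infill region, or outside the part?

At z = 2.7 mm: the cube is present — its section is the full 8×11.5 rectangle; the r=4.5 cylinder at (0, 6) contributes a regular 24-gon of circumradius 4.5; the r=5.5 cylinder at (15, 11) contributes a regular 24-gon of circumradius 5.5; the cube at (12.5, -1.5) (footprint 26×22.5) is included at this height; Taking the first minus the rest: starting from the 8×11.5 cube, the r=4.5 cylinder at (0, 6) partially overlaps it — only the 31.45 mm² overlap (of its 62.89 mm²) is removed, clipping the outline; the r=5.5 cylinder at (15, 11) misses the remaining region (no effect); the 26×22.5 cube at (12.5, -1.5) misses the remaining region (no effect) — 1 connected region. Overall, the cross-section is a single solid region. The nearest boundary edge runs (8.00, 11.50)→(8.00, 0.00); distance from the point to it = 1.80 mm. The point is inside the cross-section and 1.80 mm from the nearest boundary — more than the 1.2 mm shell width (3 × 0.4), so it's in the infill interior.

infill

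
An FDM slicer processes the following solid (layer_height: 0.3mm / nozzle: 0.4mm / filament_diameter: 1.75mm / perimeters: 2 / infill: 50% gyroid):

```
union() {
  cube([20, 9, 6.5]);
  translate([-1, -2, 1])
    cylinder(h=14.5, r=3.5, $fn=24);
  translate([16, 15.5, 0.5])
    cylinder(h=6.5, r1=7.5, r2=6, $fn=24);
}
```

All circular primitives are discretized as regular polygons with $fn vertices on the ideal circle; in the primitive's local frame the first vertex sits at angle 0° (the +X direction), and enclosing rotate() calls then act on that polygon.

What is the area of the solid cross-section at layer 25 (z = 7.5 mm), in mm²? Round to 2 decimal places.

At z = 7.5 mm: the cube is absent (z outside [0, 6.5]); the r=3.5 cylinder at (-1, -2) gives a regular 24-gon of circumradius 3.5 (constant along its height) (area = (24/2)·3.500²·sin(360°/24) = 38.05 mm²); the cone at (16, 15.5) is not intersected at this z (z outside [0.5, 7]); Combining (union): only the r=3.5 cylinder at (-1, -2) is present, so the union is just that shape — area = 38.05 mm². Overall, the cross-section is a single solid region. Net area = 38.05 mm².

38.05 mm²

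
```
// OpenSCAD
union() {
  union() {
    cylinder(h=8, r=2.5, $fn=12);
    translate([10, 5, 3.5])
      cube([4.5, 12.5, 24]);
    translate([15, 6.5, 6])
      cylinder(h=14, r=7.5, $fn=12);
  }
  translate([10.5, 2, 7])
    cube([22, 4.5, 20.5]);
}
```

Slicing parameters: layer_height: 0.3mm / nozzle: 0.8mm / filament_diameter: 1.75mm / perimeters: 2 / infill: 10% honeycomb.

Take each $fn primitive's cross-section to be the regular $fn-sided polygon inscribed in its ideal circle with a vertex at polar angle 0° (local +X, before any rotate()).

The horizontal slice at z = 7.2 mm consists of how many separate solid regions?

At z = 7.2 mm: the cylinder: section is a regular 12-gon, circumradius r=2.5; the 4.5×12.5 cube at (10, 5) contributes its full rectangle; the r=7.5 cylinder at (15, 6.5) gives a regular 12-gon of circumradius 7.5 (constant along its height); Combining (union): the regions partially overlap (shared area 36.61 mm²), so overlapping operands fuse into one piece — 2 connected regions; the 22×4.5 cube at (10.5, 2) contributes its full rectangle; Combining (union): the regions partially overlap (shared area 51.08 mm²), so overlapping operands fuse into one piece — 2 connected regions. The result has 2 disconnected regions.

2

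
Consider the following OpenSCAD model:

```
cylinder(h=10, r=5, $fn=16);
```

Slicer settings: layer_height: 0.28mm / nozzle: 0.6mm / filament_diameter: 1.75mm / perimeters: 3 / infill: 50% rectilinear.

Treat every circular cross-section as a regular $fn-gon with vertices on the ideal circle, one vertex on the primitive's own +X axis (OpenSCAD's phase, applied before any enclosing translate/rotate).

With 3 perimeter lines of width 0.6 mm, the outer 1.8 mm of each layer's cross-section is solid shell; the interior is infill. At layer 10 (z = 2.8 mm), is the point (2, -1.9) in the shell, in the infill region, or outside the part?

At z = 2.8 mm: the r=5 cylinder contributes a regular 16-gon of circumradius 5. Overall, the cross-section is a single solid region. The nearest boundary edge runs (3.54, -3.54)→(4.62, -1.91); distance from the point to it = 2.19 mm. The point is inside the cross-section and 2.19 mm from the nearest boundary — more than the 1.8 mm shell width (3 × 0.6), so it's in the infill interior.

infill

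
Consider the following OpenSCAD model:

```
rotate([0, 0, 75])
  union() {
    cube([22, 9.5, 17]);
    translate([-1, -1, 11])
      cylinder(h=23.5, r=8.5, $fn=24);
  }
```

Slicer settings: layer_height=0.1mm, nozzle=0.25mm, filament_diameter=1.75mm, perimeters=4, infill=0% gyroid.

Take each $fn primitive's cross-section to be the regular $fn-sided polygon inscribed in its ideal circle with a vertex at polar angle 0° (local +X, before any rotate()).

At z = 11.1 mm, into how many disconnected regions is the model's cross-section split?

1

At z = 11.1 mm: the 22×9.5 cube contributes its full rectangle; the cylinder at (-1, -1): section is a regular 24-gon, circumradius r=8.5; Merging all regions: the regions partially overlap (shared area 40.23 mm²), so overlapping operands fuse into one piece — 1 connected region; (rotated 75° about Z; rotation is an isometry so areas/perimeters/island counts are preserved). The result has 1 disconnected region.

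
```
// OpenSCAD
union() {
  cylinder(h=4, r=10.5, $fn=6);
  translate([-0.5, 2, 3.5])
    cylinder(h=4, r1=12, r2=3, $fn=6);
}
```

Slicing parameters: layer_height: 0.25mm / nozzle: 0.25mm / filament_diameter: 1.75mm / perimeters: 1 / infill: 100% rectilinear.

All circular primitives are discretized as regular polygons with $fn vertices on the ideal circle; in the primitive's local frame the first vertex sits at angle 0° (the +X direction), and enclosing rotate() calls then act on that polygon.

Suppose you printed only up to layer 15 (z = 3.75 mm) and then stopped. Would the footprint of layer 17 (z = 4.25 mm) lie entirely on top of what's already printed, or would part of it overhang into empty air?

Compare the two slices. At z = 3.75: the r=10.5 cylinder gives a regular 6-gon of circumradius 10.5 (constant along its height) (area = (6/2)·10.500²·sin(360°/6) = 286.44 mm²); the cone at (-0.5, 2): at t=0.062 of its height the radius interpolates to r₁+(r₂−r₁)t = 11.438, giving a regular 6-gon of that circumradius (area = (6/2)·11.438²·sin(360°/6) = 339.87 mm²); Merging all regions: the regions partially overlap — summed areas 626.31 mm² minus the doubly-counted overlap 267.26 mm² gives 359.05 mm² — area = 359.05 mm². At z = 4.25: the cylinder is absent (z outside [0, 4]); the cone at (-0.5, 2): at t=0.188 of its height the radius interpolates to r₁+(r₂−r₁)t = 10.312, giving a regular 6-gon of that circumradius (area = (6/2)·10.312²·sin(360°/6) = 276.30 mm²); Combining (union): only the cone at (-0.5, 2) is present, so the union is just that shape — area = 276.30 mm². Checking containment: the cross-section at z = 4.25 is a subset of the cross-section at z = 3.75.

entirely on top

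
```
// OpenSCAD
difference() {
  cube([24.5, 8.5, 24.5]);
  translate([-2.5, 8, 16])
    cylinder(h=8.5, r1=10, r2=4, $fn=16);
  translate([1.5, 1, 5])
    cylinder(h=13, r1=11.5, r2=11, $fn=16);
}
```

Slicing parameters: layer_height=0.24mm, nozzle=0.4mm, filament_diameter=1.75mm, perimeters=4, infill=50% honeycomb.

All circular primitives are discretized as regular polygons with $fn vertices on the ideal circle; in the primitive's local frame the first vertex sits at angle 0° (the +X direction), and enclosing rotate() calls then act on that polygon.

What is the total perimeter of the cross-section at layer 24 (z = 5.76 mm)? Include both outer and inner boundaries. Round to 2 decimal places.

At z = 5.76 mm: the cube (footprint 24.5×8.5) is included at this height (perimeter 66.00 mm); the cone at (-2.5, 8) is absent (z outside [16, 24.5]); the cone at (1.5, 1) (r1=11.5→r2=11) has section circumradius 11.471 here — a regular 16-gon (perimeter = 2·16·11.471·sin(180°/16) = 71.61 mm); Taking the first minus the rest: starting from the 24.5×8.5 cube, the cone at (1.5, 1) partially overlaps it — only the 102.29 mm² overlap (of its 402.82 mm²) is removed, clipping the outline — boundary = 43.94 mm. Overall, the cross-section is a single solid region. Total boundary length (outer) = 43.94 mm.

43.94 mm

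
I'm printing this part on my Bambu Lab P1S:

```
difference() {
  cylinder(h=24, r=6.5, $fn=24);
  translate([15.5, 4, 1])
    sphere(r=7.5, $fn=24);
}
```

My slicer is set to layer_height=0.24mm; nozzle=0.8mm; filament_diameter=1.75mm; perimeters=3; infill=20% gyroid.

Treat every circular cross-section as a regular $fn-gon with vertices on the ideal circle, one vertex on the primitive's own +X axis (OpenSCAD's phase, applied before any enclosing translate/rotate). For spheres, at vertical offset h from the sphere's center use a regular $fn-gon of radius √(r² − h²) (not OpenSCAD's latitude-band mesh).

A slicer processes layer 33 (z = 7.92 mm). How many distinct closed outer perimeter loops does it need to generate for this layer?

1

At z = 7.92 mm: the cylinder: section is a regular 24-gon, circumradius r=6.5; the r=7.5 sphere at (15.5, 4) contributes a regular 24-gon of circumradius √(7.5²−6.92²) = 2.892; Subtracting the remaining from the first: starting from the r=6.5 cylinder, the r=7.5 sphere at (15.5, 4) misses the remaining region (no effect) — 1 connected region. The result has 1 disconnected region.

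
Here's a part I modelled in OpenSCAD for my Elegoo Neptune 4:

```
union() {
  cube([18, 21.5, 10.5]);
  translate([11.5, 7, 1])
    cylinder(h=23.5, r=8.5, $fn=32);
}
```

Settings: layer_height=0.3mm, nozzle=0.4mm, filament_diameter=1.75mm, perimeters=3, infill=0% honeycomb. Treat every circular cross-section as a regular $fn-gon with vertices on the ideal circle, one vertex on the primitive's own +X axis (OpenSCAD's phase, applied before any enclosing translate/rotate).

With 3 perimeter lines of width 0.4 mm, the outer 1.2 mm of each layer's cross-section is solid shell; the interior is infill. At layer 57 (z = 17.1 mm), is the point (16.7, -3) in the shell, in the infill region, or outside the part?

outside

At z = 17.1 mm: the cube does not reach this height (z outside [0, 10.5]); the cylinder at (11.5, 7): section is a regular 32-gon, circumradius r=8.5; Combining (union): only the r=8.5 cylinder at (11.5, 7) is present, so the union is just that shape — 1 connected region. Overall, the cross-section is a single solid region. The nearest boundary edge runs (14.75, -0.85)→(16.22, -0.07); distance from the point to it = 2.81 mm. The point is not inside any of the regions above, so it lies outside the cross-section (2.81 mm from the nearest boundary).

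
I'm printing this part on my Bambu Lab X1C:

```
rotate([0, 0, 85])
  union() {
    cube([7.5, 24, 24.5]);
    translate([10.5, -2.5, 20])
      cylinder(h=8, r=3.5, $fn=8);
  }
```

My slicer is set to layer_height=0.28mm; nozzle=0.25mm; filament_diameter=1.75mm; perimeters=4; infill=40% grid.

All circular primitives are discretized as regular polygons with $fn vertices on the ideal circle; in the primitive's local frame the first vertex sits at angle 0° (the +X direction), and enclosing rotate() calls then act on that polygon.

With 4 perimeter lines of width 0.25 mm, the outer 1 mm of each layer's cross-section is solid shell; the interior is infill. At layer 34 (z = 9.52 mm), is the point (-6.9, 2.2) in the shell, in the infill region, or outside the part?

infill

At z = 9.52 mm: the 7.5×24 cube contributes its full rectangle; the cylinder at (10.5, -2.5) is absent (z outside [20, 28]); Combining (union): only the 7.5×24 cube is present, so the union is just that shape — 1 connected region; (rotated 85° about Z; rotation is an isometry so areas/perimeters/island counts are preserved). Overall, the cross-section is a single solid region. Undo the 85° rotation: the query point maps to (1.590, 7.065) in the un-rotated model frame. The nearest boundary edge runs (0.00, 24.00)→(0.00, 0.00); distance from the point to it = 1.59 mm. The point is inside the cross-section and 1.59 mm from the nearest boundary — more than the 1 mm shell width (4 × 0.25), so it's in the infill interior.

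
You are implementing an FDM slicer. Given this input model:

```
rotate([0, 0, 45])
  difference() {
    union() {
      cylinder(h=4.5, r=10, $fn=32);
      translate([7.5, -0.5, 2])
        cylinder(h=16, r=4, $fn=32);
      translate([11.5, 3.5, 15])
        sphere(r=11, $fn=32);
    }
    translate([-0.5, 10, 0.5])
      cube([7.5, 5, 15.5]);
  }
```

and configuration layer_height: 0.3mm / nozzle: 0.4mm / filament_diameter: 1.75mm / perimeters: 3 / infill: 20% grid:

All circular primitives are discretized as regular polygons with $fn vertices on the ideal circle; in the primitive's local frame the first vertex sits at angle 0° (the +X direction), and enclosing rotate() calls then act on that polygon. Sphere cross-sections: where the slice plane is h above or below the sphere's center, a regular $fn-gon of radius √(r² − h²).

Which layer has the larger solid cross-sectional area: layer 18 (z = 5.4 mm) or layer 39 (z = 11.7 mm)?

layer 39 (z = 11.7 mm)

Layer 18 (z = 5.4): the cylinder is absent (z outside [0, 4.5]); the cylinder at (7.5, -0.5): section is a regular 32-gon, circumradius r=4 (area = (32/2)·4.000²·sin(360°/32) = 49.94 mm²); the r=11 sphere at (11.5, 3.5) contributes a regular 32-gon of circumradius √(11²−9.6²) = 5.370 (area = (32/2)·5.370²·sin(360°/32) = 90.02 mm²); Combining (union): the regions partially overlap — summed areas 139.97 mm² minus the doubly-counted overlap 18.74 mm² gives 121.22 mm² — area = 121.22 mm²; the 7.5×5 cube at (-0.5, 10) contributes its full rectangle (area 37.50 mm²); Subtracting the remaining from the first: starting from the result so far (121.22 mm²), the 7.5×5 cube at (-0.5, 10) misses the remaining region (no effect) — area = 121.22 mm²; (whole slice rotated 45° about Z — lengths, areas and connectivity unchanged). So its area = 121.22 mm². Layer 39 (z = 11.7): the cylinder is not intersected at this z (z outside [0, 4.5]); the r=4 cylinder at (7.5, -0.5) contributes a regular 32-gon of circumradius 4 (area = (32/2)·4.000²·sin(360°/32) = 49.94 mm²); the r=11 sphere at (11.5, 3.5) slices to a regular 32-gon of circumradius 10.493 (√(r²−h²) with h=3.3 from center) (area = (32/2)·10.493²·sin(360°/32) = 343.70 mm²); Combining (union): the r=4 cylinder at (7.5, -0.5) lies entirely inside the r=11 sphere at (11.5, 3.5), so the union is just the r=11 sphere at (11.5, 3.5) — area = 343.70 mm²; the 7.5×5 cube at (-0.5, 10) contributes its full rectangle (area 37.50 mm²); Subtracting the remaining from the first: starting from that combined region (343.70 mm²), the 7.5×5 cube at (-0.5, 10) partially overlaps it — only the 6.28 mm² overlap (of its 37.50 mm²) is removed, clipping the outline — area = 337.42 mm²; (rotated 45° about Z; rotation is an isometry so areas/perimeters/island counts are preserved). So its area = 337.42 mm². Layer 39 is larger (337.42 vs 121.22 mm²).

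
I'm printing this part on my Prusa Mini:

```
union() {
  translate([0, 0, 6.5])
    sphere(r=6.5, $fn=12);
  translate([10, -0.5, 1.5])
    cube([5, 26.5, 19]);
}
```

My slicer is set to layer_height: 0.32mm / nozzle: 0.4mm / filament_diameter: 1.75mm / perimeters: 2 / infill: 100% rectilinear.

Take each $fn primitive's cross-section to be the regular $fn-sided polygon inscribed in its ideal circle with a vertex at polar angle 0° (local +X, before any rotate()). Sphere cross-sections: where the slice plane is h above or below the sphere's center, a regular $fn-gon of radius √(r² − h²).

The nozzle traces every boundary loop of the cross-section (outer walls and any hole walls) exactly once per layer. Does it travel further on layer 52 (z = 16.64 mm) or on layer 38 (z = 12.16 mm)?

Layer 52 (z = 16.64): the sphere is not intersected at this z (|z−center|=10.140 > r=6.5); the cube at (10, -0.5) (footprint 5×26.5) is included at this height (perimeter 63.00 mm); Taking the union: only the 5×26.5 cube at (10, -0.5) is present, so the union is just that shape — boundary = 63.00 mm. So its perimeter = 63.00 mm. Layer 38 (z = 12.16): the sphere: section is a regular 12-gon, circumradius = √(r²−h²) = √(6.5²−5.66²) = 3.196 (perimeter = 2·12·3.196·sin(180°/12) = 19.85 mm); the cube at (10, -0.5) (footprint 5×26.5) is included at this height (perimeter 63.00 mm); Taking the union: the 2 present regions are separate (no shared area or edge), so areas and boundary lengths simply add and each stays a separate island — boundary = 82.85 mm. So its perimeter = 82.85 mm. Layer 38 is larger (82.85 vs 63.00 mm).

layer 38 (z = 12.16 mm)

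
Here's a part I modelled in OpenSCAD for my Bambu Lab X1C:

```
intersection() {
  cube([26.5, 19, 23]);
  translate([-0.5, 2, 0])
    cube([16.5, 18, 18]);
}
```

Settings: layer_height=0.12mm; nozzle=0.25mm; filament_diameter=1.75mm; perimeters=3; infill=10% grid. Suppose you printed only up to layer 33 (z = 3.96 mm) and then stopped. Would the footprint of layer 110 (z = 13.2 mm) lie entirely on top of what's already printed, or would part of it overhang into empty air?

Compare the two slices. At z = 3.96: the cube is present — its section is the full 26.5×19 rectangle (area 503.50 mm²); the cube at (-0.5, 2) is present — its section is the full 16.5×18 rectangle (area 297.00 mm²); Taking the intersection: the 16.5×18 cube at (-0.5, 2) partially overlaps the 26.5×19 cube; clipping to the common part keeps 272.00 mm² — area = 272.00 mm². At z = 13.2: the cube is present — its section is the full 26.5×19 rectangle (area 503.50 mm²); the cube at (-0.5, 2) is present — its section is the full 16.5×18 rectangle (area 297.00 mm²); Taking the intersection: the 16.5×18 cube at (-0.5, 2) partially overlaps the 26.5×19 cube; clipping to the common part keeps 272.00 mm² — area = 272.00 mm². Checking containment: the cross-section at z = 13.2 is a subset of the cross-section at z = 3.96.

entirely on top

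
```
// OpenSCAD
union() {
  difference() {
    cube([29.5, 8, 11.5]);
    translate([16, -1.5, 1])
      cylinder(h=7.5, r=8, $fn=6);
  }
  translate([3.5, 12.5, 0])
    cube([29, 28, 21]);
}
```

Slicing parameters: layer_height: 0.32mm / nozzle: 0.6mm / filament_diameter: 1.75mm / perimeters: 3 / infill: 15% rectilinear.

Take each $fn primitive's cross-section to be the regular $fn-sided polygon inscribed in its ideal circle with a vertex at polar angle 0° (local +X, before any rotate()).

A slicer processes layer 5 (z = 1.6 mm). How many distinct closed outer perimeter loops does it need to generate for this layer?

2

At z = 1.6 mm: the cube (footprint 29.5×8) is included at this height; the r=8 cylinder at (16, -1.5) contributes a regular 6-gon of circumradius 8; Subtracting the remaining from the first: starting from the 29.5×8 cube, the r=8 cylinder at (16, -1.5) partially overlaps it — only the 60.44 mm² overlap (of its 166.28 mm²) is removed, clipping the outline — 1 connected region; the cube at (3.5, 12.5) is present — its section is the full 29×28 rectangle; Combining (union): the 2 present regions are separate (no shared area or edge), so areas and boundary lengths simply add and each stays a separate island — 2 connected regions. The result has 2 disconnected regions.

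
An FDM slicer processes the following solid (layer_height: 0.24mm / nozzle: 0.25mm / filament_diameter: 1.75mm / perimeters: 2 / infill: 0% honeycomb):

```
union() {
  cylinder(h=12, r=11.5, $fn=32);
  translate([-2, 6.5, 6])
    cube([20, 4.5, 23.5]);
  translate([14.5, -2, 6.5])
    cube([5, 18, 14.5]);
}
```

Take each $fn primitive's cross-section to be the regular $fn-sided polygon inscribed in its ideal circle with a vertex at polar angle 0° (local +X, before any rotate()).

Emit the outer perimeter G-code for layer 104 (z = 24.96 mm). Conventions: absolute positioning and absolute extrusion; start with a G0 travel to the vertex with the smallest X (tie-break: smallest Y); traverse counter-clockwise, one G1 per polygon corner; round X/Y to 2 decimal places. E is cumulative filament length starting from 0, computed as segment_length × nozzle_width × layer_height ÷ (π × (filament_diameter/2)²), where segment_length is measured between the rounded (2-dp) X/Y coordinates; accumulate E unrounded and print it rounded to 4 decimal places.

At z = 24.96 mm: the cylinder does not reach this height (z outside [0, 12]); the cube at (-2, 6.5) is present — its section is the full 20×4.5 rectangle; the cube at (14.5, -2) does not reach this height (z outside [6.5, 21]); Merging all regions: only the 20×4.5 cube at (-2, 6.5) is present, so the union is just that shape — 1 connected region. The outline is a single polygon with 4 vertices. Extrusion per mm of travel: 0.25 × 0.24 / (π × 0.875²) = 0.024945. Accumulating E over each segment gives final E = 1.2223.

G0 X-2.00 Y6.50 Z24.96
G1 X18.00 Y6.50 E0.4989
G1 X18.00 Y11.00 E0.6112
G1 X-2.00 Y11.00 E1.1101
G1 X-2.00 Y6.50 E1.2223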